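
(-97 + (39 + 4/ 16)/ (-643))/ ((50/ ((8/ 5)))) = -249641/ 80375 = -3.11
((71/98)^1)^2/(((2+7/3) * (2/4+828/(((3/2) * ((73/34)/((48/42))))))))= 1103979/2682525482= 0.00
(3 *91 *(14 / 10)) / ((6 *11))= 637 / 110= 5.79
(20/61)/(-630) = -2/3843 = -0.00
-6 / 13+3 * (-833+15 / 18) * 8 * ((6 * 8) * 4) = -49850118 / 13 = -3834624.46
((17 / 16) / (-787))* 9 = -153 / 12592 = -0.01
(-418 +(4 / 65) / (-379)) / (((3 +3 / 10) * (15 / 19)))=-130434164 / 812955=-160.44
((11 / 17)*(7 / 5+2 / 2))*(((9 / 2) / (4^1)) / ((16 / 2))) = 297 / 1360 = 0.22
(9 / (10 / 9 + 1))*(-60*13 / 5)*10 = -126360 / 19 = -6650.53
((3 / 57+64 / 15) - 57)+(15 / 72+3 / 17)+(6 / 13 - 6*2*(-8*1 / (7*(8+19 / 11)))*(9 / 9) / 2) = -6432185271 / 125802040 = -51.13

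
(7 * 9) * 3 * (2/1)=378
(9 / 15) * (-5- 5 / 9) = -10 / 3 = -3.33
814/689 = 1.18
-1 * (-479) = 479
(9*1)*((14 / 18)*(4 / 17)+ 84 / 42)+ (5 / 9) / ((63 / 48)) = 64486 / 3213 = 20.07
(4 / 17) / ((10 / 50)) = 20 / 17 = 1.18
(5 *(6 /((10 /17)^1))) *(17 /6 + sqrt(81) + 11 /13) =646.65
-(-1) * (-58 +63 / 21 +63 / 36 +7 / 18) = -52.86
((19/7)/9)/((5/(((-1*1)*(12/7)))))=-76/735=-0.10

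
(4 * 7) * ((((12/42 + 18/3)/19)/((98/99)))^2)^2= 90010151567424/257687198474503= 0.35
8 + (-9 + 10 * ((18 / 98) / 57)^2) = -866671 / 866761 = -1.00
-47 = -47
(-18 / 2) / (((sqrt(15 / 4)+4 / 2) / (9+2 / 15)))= -3288 / 5+822 * sqrt(15) / 5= -20.88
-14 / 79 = -0.18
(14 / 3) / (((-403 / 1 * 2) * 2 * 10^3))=-7 / 2418000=-0.00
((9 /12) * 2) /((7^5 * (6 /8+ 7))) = 6 /521017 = 0.00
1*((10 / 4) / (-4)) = -5 / 8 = -0.62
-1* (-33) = 33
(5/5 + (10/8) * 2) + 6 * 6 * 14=1015/2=507.50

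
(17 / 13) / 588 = 17 / 7644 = 0.00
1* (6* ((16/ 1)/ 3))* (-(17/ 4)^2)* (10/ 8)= -1445/ 2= -722.50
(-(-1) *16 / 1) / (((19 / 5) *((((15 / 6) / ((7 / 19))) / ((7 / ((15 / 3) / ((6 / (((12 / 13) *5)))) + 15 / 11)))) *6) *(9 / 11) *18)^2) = 23763455716 / 4271097607713225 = 0.00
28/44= 7/11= 0.64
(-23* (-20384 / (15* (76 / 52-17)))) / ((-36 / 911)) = 50901.88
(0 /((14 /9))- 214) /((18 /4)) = -428 /9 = -47.56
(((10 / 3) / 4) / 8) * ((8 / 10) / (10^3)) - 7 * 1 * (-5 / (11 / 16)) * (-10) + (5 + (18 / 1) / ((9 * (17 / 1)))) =-503.97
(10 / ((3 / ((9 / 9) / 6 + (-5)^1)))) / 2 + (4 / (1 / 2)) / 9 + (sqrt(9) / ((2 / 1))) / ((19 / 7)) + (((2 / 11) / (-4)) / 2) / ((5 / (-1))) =-82883 / 12540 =-6.61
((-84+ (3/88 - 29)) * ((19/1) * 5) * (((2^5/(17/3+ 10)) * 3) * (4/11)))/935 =-27198576/1063469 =-25.58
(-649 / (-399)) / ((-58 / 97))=-62953 / 23142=-2.72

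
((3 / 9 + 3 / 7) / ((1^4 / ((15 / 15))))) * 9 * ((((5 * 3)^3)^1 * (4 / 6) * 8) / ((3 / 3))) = 123428.57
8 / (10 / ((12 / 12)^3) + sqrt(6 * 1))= 0.64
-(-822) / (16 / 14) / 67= 2877 / 268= 10.74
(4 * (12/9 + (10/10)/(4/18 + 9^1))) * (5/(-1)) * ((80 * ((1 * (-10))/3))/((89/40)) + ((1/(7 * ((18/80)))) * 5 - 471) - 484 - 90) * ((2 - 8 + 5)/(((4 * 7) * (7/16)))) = -187068150800/68411007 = -2734.47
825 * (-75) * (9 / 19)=-556875 / 19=-29309.21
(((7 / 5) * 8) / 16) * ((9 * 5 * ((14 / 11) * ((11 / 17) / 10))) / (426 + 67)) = 441 / 83810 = 0.01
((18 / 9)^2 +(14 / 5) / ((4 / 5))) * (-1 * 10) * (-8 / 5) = 120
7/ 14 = 1/ 2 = 0.50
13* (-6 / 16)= -39 / 8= -4.88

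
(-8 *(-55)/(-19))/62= -0.37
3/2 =1.50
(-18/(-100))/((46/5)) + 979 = 450349/460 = 979.02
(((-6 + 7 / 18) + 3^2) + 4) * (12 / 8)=133 / 12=11.08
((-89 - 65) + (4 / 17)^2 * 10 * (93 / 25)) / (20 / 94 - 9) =10319038 / 596785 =17.29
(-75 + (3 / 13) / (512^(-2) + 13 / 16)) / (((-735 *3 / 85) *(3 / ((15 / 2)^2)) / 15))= 25860217875 / 31923892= 810.06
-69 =-69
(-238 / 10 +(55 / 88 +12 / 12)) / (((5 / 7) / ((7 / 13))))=-43463 / 2600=-16.72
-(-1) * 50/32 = 25/16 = 1.56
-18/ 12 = -3/ 2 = -1.50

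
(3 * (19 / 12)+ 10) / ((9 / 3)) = 59 / 12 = 4.92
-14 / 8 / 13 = -0.13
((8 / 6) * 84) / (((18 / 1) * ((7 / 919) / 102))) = 249968 / 3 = 83322.67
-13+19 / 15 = -176 / 15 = -11.73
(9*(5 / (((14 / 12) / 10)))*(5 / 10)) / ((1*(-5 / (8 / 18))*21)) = -40 / 49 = -0.82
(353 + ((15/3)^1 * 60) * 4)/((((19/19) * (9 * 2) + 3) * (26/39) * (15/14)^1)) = 1553/15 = 103.53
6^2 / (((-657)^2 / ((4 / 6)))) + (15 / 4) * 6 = 6474751 / 287766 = 22.50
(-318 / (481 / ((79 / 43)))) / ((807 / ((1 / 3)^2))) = -8374 / 50073543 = -0.00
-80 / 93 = -0.86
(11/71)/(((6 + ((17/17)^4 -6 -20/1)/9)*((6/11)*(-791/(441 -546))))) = 5445/465334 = 0.01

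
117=117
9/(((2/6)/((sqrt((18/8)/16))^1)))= 81/8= 10.12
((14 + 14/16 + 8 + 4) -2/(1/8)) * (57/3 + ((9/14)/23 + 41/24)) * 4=2323625/2576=902.03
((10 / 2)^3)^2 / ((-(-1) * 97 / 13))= 203125 / 97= 2094.07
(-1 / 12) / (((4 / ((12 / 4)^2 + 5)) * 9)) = -7 / 216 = -0.03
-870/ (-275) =174/ 55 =3.16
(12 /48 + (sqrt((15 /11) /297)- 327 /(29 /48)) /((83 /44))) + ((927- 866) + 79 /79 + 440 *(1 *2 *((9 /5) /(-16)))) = -3116325 /9628 + 4 *sqrt(5) /249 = -323.64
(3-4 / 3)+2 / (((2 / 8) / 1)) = 29 / 3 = 9.67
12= 12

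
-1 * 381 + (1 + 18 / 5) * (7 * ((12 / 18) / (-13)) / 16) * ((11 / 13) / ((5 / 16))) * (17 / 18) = -43492682 / 114075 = -381.26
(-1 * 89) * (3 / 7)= -38.14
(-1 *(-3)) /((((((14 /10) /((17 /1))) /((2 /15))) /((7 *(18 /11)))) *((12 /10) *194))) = 255 /1067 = 0.24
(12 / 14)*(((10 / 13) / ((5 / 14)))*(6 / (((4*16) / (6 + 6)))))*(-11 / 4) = -297 / 52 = -5.71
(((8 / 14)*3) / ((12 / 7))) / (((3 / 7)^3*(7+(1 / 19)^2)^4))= 5825362123063 / 1102737243635712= 0.01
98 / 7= 14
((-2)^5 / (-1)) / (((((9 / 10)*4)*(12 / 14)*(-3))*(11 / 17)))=-4760 / 891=-5.34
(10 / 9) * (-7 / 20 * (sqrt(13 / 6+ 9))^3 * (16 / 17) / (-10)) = 469 * sqrt(402) / 6885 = 1.37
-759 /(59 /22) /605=-138 /295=-0.47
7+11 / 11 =8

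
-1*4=-4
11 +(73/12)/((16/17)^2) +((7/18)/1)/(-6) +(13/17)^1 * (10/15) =8607169/470016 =18.31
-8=-8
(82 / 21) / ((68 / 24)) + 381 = 45503 / 119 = 382.38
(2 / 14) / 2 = 1 / 14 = 0.07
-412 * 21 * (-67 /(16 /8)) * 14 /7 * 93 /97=53910612 /97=555779.51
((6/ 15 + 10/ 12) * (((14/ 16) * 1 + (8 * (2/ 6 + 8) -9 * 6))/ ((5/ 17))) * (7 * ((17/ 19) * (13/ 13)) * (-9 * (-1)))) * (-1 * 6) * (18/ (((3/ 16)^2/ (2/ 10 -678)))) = 633160417344/ 95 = 6664846498.36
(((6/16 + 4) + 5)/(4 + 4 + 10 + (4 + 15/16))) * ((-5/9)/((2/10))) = -1250/1101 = -1.14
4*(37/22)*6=444/11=40.36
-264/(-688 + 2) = 132/343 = 0.38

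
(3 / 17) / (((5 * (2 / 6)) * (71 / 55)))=99 / 1207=0.08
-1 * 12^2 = -144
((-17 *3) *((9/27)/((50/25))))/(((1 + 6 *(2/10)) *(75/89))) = -4.58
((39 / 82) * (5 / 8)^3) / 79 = 4875 / 3316736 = 0.00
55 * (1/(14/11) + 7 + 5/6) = 9955/21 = 474.05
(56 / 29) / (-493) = -56 / 14297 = -0.00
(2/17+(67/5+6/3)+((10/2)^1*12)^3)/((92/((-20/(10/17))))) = -18361319/230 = -79831.82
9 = 9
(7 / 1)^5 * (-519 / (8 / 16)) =-17445666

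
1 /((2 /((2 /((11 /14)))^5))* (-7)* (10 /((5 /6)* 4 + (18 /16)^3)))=-17544107 /4831530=-3.63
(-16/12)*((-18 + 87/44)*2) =470/11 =42.73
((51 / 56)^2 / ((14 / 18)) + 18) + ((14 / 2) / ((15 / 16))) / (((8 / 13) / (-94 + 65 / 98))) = -1113.42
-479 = -479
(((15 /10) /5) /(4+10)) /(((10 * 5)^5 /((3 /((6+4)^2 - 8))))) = 9 /4025000000000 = 0.00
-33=-33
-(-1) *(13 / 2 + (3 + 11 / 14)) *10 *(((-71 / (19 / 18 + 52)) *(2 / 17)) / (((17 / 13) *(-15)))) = 1594944 / 1931965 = 0.83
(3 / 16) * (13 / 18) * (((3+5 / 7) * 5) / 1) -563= -188323 / 336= -560.49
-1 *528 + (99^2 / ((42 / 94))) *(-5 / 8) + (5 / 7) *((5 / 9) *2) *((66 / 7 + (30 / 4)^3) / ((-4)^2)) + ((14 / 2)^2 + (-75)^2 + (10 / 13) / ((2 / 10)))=-1044291721 / 122304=-8538.49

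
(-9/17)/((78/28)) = -42/221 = -0.19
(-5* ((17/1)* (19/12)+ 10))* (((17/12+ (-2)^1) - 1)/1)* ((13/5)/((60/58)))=3173209/4320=734.54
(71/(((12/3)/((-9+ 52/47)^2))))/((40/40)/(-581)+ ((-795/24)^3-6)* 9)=-726762098048/214992677013125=-0.00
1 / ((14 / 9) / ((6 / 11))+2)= 27 / 131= 0.21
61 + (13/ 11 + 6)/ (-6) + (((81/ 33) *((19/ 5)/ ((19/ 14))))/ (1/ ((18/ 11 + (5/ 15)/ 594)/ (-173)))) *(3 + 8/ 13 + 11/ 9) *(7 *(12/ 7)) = 1372215263/ 24491610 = 56.03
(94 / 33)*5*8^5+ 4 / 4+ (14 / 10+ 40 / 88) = 77005271 / 165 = 466698.61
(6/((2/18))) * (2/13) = 108/13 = 8.31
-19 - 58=-77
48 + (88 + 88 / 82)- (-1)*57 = 194.07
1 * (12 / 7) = 12 / 7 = 1.71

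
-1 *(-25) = 25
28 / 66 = 14 / 33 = 0.42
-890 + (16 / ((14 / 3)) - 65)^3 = -80368261 / 343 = -234309.80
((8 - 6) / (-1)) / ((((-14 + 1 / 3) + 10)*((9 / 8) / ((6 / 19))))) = 32 / 209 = 0.15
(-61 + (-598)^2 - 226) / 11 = 357317 / 11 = 32483.36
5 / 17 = 0.29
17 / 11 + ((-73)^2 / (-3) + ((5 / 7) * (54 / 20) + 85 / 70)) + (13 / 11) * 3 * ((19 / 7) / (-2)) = -820723 / 462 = -1776.46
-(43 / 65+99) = -6478 / 65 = -99.66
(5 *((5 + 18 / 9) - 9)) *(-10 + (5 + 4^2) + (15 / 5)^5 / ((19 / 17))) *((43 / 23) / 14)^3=-61617925 / 11327477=-5.44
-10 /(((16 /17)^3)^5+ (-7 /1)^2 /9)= -257618074635883421370 /150635023065442596641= -1.71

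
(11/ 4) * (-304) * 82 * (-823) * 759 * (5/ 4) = 53526858330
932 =932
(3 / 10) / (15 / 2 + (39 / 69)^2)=1587 / 41365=0.04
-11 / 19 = -0.58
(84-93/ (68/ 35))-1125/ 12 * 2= -10293/ 68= -151.37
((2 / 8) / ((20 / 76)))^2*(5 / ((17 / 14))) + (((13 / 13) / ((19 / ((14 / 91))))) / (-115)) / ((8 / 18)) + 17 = 16005527 / 772616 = 20.72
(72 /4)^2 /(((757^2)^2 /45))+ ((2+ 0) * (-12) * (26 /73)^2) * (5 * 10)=-266386038794794380 /1749964498460929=-152.22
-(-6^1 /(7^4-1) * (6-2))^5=0.00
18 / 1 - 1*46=-28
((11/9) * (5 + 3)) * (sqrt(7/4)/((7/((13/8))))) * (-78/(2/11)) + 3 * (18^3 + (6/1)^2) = 17604 - 20449 * sqrt(7)/42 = 16315.83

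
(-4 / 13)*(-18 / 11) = 72 / 143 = 0.50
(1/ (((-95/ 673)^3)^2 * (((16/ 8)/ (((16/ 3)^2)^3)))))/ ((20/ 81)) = 194858921405156874518528/ 33079135078125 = 5890689733.72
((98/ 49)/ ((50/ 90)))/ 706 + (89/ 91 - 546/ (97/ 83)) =-7263433882/ 15579655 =-466.21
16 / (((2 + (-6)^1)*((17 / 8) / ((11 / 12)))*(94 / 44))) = -1936 / 2397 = -0.81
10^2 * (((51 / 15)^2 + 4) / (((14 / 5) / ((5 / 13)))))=19450 / 91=213.74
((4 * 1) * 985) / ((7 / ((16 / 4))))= 15760 / 7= 2251.43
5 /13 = 0.38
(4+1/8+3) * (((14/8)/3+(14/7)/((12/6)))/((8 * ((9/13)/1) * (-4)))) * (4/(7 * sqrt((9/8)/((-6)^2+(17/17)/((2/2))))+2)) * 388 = -16843177/26748+3186547 * sqrt(74)/71328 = -245.39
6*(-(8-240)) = 1392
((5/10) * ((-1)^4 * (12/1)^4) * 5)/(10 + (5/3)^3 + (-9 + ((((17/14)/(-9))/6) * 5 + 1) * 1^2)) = 39191040/4927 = 7954.34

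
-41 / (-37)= 41 / 37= 1.11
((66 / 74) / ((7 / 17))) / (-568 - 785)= -0.00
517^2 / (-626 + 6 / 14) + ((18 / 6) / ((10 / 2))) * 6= -9276293 / 21895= -423.67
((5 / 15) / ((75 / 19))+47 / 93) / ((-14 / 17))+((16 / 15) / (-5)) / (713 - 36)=-23684429 / 33054525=-0.72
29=29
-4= -4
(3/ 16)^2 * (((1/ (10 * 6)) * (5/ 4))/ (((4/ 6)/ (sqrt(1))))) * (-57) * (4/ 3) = -171/ 2048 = -0.08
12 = 12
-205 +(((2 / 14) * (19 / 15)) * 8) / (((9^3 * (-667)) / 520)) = -2093291923 / 10211103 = -205.00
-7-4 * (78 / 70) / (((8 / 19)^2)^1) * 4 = -15059 / 140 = -107.56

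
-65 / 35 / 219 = -13 / 1533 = -0.01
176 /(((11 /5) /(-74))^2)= 2190400 /11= 199127.27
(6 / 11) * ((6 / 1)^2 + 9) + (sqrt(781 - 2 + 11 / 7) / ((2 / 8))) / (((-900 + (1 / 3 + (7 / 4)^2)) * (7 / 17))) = 270 / 11 - 6528 * sqrt(9562) / 2108813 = 24.24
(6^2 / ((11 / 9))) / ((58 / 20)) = 3240 / 319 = 10.16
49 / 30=1.63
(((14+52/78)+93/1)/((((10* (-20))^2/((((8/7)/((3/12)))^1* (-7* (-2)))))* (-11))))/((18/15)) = -0.01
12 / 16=3 / 4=0.75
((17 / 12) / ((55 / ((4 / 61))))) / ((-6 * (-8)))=17 / 483120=0.00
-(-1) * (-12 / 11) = -12 / 11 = -1.09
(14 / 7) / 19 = 2 / 19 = 0.11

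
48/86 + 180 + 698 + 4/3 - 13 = 111829/129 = 866.89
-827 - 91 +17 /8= -7327 /8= -915.88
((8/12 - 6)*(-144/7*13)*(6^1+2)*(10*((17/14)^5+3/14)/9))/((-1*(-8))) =1596509200/352947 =4523.37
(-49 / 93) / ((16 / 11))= -539 / 1488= -0.36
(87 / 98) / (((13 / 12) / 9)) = 4698 / 637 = 7.38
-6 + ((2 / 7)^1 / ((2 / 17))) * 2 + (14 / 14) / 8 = -57 / 56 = -1.02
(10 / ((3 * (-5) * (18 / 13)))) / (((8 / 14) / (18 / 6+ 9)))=-91 / 9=-10.11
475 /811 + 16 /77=49551 /62447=0.79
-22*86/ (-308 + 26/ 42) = 39732/ 6455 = 6.16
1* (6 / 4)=3 / 2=1.50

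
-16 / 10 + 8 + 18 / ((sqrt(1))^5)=122 / 5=24.40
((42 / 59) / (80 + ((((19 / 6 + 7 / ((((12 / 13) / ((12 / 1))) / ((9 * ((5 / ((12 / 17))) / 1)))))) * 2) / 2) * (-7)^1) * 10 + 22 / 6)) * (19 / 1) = -532 / 15978203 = -0.00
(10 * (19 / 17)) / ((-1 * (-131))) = 190 / 2227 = 0.09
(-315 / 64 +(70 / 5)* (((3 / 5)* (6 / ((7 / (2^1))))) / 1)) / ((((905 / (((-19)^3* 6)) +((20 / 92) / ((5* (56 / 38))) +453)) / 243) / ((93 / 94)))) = 227075127165999 / 45143078255840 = 5.03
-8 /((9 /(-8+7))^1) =8 /9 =0.89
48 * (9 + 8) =816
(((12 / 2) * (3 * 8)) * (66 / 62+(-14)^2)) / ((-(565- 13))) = -51.41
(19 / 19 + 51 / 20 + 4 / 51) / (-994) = -3701 / 1013880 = -0.00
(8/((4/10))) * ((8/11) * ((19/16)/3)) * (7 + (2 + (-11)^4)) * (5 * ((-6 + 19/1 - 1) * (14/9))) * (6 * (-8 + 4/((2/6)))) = 6235040000/33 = 188940606.06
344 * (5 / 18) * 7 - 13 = 5903 / 9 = 655.89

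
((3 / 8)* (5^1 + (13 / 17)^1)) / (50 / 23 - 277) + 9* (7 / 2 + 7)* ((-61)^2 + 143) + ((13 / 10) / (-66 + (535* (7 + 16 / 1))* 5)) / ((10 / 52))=1640483186284431 / 4492652900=365147.99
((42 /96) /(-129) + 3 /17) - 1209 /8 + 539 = 13615831 /35088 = 388.05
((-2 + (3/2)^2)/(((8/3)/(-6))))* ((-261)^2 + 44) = -613485/16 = -38342.81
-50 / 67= -0.75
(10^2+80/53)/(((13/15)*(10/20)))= 161400/689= 234.25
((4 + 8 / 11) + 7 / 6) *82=15949 / 33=483.30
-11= -11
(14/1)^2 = 196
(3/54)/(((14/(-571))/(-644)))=13133/9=1459.22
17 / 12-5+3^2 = 65 / 12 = 5.42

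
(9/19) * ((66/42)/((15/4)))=132/665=0.20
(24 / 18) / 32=1 / 24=0.04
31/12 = 2.58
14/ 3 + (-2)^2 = 26/ 3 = 8.67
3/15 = 1/5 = 0.20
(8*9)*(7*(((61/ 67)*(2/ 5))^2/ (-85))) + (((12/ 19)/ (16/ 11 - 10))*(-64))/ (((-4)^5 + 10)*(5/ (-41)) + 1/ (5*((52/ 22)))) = -4203484397190048/ 5618344713557375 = -0.75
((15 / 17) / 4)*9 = 135 / 68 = 1.99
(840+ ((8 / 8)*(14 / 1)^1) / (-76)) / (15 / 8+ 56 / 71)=315.28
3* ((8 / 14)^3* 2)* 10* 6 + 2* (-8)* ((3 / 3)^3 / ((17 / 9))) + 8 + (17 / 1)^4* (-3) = -250496.30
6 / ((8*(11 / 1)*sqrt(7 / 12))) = 0.09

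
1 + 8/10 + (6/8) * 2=33/10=3.30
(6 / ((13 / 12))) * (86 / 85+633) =3880152 / 1105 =3511.45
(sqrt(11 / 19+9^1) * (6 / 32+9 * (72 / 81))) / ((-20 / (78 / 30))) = -1703 * sqrt(3458) / 30400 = -3.29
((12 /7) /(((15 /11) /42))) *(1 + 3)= 1056 /5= 211.20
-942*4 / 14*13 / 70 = -12246 / 245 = -49.98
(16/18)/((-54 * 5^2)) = -4/6075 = -0.00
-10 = -10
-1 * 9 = -9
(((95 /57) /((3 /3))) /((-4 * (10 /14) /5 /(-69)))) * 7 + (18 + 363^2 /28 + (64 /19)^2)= 31052443 /5054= 6144.13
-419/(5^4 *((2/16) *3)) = -3352/1875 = -1.79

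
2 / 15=0.13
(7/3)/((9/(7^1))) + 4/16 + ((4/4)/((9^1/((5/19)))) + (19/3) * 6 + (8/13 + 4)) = 1192669/26676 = 44.71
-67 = -67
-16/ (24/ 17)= -34/ 3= -11.33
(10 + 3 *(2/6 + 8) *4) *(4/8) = 55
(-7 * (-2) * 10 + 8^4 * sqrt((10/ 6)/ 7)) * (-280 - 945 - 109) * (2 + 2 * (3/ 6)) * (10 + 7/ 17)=-967139328 * sqrt(105)/ 119 - 99169560/ 17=-89112739.48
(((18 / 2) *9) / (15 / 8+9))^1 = 216 / 29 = 7.45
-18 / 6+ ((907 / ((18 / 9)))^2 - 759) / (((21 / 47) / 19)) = 731914157 / 84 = 8713263.77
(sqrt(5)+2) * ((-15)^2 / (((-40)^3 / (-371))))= 3339 / 1280+3339 * sqrt(5) / 2560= 5.53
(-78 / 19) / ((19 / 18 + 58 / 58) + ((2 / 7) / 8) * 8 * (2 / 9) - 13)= 3276 / 8683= 0.38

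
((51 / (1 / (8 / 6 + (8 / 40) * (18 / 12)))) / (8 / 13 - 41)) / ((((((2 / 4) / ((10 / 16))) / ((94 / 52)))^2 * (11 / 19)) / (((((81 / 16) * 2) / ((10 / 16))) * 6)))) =-404558469 / 228800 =-1768.18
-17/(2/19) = -323/2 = -161.50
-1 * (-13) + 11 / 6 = 14.83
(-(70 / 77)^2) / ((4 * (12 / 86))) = -1075 / 726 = -1.48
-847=-847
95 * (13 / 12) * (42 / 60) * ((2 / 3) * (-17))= -29393 / 36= -816.47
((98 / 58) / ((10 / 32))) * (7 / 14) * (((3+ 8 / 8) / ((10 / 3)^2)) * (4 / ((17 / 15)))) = 42336 / 12325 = 3.43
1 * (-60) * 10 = -600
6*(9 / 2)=27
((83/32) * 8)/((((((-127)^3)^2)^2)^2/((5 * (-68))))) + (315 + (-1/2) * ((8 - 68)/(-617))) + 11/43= 2592024129369990550197398534013319308183491497957184048637/8223239185369046648378511848825468734542034429810033571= 315.21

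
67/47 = 1.43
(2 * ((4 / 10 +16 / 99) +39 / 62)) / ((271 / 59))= 2155919 / 4158495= 0.52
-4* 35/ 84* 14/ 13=-70/ 39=-1.79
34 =34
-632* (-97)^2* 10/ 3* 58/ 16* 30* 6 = -12933611400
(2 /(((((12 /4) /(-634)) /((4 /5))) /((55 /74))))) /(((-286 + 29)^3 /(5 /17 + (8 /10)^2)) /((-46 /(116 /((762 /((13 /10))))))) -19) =-64698467504 /20121289460479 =-0.00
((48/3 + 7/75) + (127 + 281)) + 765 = 89182/75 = 1189.09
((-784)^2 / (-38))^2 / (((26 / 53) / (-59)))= -147673356099584 / 4693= -31466728339.99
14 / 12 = 7 / 6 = 1.17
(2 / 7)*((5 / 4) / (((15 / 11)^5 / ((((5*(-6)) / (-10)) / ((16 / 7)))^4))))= 55240493 / 245760000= 0.22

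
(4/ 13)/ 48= 1/ 156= 0.01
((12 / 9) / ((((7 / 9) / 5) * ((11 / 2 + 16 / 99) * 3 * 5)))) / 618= 0.00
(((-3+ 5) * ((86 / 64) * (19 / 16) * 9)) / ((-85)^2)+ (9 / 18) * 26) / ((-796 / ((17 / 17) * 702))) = -8442305703 / 736140800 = -11.47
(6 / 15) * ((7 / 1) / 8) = 7 / 20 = 0.35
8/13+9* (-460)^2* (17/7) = 420872456/91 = 4624972.04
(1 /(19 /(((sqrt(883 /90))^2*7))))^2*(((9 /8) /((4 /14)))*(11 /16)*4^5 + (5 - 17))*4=7029676024 /48735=144242.86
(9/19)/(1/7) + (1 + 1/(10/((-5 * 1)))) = 3.82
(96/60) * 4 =32/5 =6.40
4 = 4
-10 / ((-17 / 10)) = 100 / 17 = 5.88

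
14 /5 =2.80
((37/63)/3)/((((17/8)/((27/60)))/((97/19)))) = 7178/33915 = 0.21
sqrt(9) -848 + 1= -844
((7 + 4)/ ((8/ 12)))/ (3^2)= 11/ 6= 1.83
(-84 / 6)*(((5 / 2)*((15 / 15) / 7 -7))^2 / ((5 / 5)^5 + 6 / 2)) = -7200 / 7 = -1028.57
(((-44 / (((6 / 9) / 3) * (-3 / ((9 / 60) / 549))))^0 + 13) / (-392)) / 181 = -1 / 5068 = -0.00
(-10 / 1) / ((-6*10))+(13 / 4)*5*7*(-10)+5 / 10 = -6821 / 6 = -1136.83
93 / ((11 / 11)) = 93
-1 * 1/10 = -0.10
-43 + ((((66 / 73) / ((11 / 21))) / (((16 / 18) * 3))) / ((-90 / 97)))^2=-42.51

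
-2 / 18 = -1 / 9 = -0.11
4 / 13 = 0.31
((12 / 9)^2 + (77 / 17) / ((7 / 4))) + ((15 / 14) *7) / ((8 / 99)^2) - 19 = 22206703 / 19584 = 1133.92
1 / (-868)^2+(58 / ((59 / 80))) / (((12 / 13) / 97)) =1102078490417 / 133356048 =8264.18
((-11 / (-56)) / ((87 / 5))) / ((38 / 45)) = 825 / 61712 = 0.01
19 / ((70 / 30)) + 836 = 5909 / 7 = 844.14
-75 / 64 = -1.17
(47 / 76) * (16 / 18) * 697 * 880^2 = 50737139200 / 171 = 296708416.37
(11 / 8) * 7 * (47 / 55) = 329 / 40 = 8.22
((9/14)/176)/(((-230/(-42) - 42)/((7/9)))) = -21/269984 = -0.00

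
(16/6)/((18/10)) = 40/27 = 1.48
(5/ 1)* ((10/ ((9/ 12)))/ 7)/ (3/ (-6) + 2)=6.35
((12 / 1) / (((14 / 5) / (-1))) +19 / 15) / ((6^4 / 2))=-317 / 68040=-0.00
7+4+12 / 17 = 199 / 17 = 11.71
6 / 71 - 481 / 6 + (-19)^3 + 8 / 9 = -8867011 / 1278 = -6938.19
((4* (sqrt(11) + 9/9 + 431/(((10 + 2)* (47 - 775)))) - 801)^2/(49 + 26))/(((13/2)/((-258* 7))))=-130384409892571/55364400 + 299465588* sqrt(11)/12675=-2276662.38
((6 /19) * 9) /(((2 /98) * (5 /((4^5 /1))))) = 2709504 /95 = 28521.09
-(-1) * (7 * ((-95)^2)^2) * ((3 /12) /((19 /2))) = 30008125 /2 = 15004062.50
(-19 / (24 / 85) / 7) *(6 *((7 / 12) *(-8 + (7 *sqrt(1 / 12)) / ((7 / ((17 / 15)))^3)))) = 1615 / 6 -1586899 *sqrt(3) / 9525600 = 268.88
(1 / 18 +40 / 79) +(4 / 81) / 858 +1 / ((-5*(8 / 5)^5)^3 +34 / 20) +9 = 410466167342437653443 / 42927101581454572482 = 9.56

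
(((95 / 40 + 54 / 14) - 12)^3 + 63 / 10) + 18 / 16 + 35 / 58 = -183.86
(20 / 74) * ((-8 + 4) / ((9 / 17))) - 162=-54626 / 333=-164.04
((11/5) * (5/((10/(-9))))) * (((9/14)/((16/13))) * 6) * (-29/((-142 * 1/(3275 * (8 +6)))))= -660057255/2272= -290518.16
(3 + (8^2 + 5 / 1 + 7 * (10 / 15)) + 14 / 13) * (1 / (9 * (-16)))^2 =0.00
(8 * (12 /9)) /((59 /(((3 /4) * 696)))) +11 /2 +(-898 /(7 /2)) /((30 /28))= -139.59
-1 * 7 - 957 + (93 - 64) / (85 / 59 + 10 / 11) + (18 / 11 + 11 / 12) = -191054903 / 201300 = -949.11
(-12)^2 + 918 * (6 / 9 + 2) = 2592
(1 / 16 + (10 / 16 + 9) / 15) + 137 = 33049 / 240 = 137.70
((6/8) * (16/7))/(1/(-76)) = -912/7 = -130.29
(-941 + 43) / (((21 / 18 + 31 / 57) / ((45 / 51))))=-102372 / 221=-463.22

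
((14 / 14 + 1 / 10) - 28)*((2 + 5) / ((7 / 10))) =-269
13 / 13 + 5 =6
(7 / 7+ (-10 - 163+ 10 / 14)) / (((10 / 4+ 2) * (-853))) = 2398 / 53739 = 0.04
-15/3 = -5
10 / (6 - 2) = 5 / 2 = 2.50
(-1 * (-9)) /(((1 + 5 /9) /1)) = 81 /14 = 5.79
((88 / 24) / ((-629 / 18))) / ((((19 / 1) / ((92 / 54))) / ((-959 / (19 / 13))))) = 12616604 / 2043621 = 6.17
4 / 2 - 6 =-4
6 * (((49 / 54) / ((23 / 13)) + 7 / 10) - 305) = -1886518 / 1035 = -1822.72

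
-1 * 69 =-69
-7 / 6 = -1.17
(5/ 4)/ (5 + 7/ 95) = 475/ 1928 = 0.25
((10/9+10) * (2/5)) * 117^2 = 60840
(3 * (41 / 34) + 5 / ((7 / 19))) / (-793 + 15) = -4091 / 185164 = -0.02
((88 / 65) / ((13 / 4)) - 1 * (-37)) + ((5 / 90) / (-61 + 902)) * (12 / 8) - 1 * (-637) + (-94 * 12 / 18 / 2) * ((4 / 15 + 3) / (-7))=3525566699 / 5116644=689.04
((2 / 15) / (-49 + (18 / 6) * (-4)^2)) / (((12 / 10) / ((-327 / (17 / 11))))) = 1199 / 51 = 23.51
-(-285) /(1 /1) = 285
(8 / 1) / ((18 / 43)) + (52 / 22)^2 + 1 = 27985 / 1089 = 25.70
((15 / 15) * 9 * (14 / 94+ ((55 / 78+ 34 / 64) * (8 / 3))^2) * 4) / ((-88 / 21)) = -794031497 / 8387808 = -94.66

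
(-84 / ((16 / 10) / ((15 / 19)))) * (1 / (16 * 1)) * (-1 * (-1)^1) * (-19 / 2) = 1575 / 64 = 24.61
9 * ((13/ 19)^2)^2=257049/ 130321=1.97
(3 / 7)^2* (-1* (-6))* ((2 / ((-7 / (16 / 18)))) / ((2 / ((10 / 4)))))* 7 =-120 / 49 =-2.45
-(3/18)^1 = -0.17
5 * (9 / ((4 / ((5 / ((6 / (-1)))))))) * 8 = -75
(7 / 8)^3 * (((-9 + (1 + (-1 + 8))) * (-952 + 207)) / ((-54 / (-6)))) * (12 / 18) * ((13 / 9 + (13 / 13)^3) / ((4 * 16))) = 1.41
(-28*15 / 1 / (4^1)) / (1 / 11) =-1155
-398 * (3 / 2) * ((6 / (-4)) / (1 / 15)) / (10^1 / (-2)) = -5373 / 2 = -2686.50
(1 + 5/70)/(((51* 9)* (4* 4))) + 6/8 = 25709/34272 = 0.75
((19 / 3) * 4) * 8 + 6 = 626 / 3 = 208.67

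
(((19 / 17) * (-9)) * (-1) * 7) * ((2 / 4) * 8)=4788 / 17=281.65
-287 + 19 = -268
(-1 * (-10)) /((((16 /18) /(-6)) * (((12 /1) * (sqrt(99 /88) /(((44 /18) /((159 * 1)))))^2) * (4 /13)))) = -7865 /2047761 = -0.00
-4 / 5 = -0.80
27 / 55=0.49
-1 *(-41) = 41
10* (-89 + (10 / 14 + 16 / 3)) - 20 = -17840 / 21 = -849.52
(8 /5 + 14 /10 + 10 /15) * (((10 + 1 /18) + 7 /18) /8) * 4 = 517 /27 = 19.15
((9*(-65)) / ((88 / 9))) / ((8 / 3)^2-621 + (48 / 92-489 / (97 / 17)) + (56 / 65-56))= 0.08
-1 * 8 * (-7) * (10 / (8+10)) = 280 / 9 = 31.11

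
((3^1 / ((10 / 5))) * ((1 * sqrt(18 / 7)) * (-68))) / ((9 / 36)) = -1224 * sqrt(14) / 7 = -654.26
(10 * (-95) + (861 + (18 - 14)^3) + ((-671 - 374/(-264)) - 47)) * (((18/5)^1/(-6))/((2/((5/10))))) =8899/80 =111.24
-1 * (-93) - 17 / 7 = 634 / 7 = 90.57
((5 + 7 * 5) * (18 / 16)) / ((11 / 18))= 810 / 11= 73.64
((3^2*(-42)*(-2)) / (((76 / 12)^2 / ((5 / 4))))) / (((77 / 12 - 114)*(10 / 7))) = -71442 / 466051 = -0.15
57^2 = 3249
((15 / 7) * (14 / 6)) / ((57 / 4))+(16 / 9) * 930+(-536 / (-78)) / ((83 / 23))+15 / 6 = 203954827 / 123006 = 1658.09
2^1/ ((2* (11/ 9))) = 9/ 11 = 0.82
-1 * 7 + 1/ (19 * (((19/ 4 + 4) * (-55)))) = -256029/ 36575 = -7.00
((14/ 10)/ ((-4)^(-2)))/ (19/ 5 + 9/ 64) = 7168/ 1261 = 5.68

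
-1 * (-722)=722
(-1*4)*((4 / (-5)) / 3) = 16 / 15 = 1.07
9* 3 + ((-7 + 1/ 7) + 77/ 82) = 12101/ 574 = 21.08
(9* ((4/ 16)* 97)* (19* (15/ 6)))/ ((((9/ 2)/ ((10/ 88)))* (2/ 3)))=138225/ 352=392.68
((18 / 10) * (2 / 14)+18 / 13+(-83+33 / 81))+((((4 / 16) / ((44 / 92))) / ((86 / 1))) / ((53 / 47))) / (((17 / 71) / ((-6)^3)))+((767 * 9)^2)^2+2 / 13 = 2270656779685195.34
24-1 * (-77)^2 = -5905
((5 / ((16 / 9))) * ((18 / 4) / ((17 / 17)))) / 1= 405 / 32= 12.66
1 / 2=0.50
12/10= 6/5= 1.20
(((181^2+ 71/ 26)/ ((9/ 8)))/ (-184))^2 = 725660348449/ 28965924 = 25052.21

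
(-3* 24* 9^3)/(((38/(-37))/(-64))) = -62145792/19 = -3270831.16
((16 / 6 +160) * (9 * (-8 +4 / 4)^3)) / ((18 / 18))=-502152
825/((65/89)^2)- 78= 248211/169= 1468.70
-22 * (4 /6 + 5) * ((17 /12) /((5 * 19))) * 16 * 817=-1093576 /45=-24301.69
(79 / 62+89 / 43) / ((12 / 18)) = 26745 / 5332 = 5.02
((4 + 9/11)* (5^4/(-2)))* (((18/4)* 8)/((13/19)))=-11328750/143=-79222.03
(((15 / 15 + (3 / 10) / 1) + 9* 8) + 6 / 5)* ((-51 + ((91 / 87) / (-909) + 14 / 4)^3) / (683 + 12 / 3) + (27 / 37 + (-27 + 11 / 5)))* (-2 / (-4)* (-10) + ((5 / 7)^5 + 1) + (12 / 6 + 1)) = 1763482242272821521855518987 / 1207424600374416737118120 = 1460.53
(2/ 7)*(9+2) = 22/ 7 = 3.14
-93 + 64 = -29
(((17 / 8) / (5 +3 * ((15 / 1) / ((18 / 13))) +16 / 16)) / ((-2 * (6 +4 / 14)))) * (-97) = 1649 / 3872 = 0.43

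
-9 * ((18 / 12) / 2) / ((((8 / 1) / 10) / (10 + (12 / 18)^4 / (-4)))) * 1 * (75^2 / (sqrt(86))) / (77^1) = -3778125 * sqrt(86) / 52976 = -661.37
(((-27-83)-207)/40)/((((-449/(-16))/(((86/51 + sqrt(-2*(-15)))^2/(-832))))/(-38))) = -257260399/607281480-258989*sqrt(30)/5953740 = -0.66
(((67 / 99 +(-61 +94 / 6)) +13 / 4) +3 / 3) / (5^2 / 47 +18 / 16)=-1504094 / 61677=-24.39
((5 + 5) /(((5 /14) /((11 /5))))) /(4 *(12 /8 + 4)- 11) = 28 /5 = 5.60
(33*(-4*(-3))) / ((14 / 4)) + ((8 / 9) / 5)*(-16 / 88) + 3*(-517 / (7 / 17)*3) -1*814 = -5940511 / 495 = -12001.03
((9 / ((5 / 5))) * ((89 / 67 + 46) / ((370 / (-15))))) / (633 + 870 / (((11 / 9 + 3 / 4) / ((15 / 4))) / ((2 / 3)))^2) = -143865099 / 16919923658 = -0.01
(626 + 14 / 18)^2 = 31820881 / 81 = 392850.38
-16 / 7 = -2.29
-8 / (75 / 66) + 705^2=12425449 / 25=497017.96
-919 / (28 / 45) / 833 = -1.77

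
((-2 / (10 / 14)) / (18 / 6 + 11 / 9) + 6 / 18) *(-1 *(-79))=-7426 / 285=-26.06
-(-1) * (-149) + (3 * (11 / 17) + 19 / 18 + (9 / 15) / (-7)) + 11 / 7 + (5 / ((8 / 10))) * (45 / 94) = -284958829 / 2013480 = -141.53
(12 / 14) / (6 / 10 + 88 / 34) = 510 / 1897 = 0.27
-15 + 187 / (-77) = -122 / 7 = -17.43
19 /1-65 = -46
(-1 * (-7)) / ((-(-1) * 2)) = 7 / 2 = 3.50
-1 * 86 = -86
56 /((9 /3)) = 56 /3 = 18.67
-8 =-8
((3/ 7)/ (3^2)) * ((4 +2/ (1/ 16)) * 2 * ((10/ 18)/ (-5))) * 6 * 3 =-48/ 7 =-6.86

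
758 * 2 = 1516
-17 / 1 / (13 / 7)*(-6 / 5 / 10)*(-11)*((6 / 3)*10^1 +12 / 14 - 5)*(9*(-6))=3362634 / 325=10346.57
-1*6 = -6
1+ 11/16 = 1.69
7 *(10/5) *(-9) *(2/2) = -126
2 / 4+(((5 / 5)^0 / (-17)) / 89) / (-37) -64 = -7109585 / 111962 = -63.50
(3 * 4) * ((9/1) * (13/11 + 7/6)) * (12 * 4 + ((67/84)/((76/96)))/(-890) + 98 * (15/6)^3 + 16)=105366921543/260414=404613.12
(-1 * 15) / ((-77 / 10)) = 150 / 77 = 1.95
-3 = -3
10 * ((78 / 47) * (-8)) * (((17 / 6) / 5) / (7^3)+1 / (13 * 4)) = -44696 / 16121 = -2.77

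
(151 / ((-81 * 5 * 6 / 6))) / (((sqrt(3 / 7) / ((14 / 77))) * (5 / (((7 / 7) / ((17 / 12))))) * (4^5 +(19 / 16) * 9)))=-19328 * sqrt(21) / 6268964625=-0.00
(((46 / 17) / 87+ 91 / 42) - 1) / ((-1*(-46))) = 1181 / 45356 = 0.03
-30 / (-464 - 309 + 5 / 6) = 0.04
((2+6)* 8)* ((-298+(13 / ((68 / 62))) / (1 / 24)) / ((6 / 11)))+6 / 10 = -404647 / 255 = -1586.85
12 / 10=6 / 5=1.20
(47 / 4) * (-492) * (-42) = 242802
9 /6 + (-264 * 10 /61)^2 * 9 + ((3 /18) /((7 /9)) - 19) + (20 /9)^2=35539818079 /2109807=16845.06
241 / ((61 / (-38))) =-9158 / 61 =-150.13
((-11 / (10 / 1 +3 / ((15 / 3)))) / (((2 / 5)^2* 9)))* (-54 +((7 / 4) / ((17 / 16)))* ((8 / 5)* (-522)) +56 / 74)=617895575 / 600066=1029.71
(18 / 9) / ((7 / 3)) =6 / 7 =0.86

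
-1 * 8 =-8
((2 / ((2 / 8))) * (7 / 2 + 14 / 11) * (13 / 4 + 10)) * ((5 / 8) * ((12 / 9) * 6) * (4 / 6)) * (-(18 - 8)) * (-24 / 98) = 318000 / 77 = 4129.87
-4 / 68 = -1 / 17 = -0.06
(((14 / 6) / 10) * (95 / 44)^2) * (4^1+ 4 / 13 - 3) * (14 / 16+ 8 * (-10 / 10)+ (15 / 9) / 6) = -105893935 / 10872576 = -9.74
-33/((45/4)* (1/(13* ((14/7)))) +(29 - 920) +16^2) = 3432/65995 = 0.05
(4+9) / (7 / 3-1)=9.75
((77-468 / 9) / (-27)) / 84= -25 / 2268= -0.01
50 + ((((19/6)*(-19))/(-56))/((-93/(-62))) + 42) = 46729/504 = 92.72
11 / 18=0.61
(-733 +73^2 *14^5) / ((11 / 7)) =20062443541 / 11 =1823858503.73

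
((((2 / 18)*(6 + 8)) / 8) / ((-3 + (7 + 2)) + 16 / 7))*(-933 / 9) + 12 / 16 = -10541 / 6264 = -1.68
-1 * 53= -53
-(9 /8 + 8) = -73 /8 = -9.12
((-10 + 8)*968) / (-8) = 242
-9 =-9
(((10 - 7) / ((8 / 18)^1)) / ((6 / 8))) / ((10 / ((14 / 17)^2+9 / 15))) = 16623 / 14450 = 1.15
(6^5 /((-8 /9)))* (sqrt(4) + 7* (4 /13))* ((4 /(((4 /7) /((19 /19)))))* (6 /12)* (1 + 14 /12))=-275562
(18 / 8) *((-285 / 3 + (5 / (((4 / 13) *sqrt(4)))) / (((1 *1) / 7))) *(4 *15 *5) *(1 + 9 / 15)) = -41175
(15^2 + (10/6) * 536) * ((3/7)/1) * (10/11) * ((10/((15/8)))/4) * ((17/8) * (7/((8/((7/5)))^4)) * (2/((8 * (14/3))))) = 0.43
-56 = -56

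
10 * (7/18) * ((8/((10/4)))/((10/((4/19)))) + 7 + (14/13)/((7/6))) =115129/3705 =31.07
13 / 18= 0.72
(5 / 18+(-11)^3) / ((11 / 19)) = -455107 / 198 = -2298.52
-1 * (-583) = 583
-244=-244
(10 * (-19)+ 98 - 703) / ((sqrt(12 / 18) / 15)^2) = -536625 / 2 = -268312.50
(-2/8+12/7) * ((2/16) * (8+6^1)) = 41/16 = 2.56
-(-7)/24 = 7/24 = 0.29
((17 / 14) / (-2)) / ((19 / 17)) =-0.54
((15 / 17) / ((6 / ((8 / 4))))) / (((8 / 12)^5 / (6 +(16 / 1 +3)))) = 30375 / 544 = 55.84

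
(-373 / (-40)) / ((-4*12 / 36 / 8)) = -55.95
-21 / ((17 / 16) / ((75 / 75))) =-336 / 17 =-19.76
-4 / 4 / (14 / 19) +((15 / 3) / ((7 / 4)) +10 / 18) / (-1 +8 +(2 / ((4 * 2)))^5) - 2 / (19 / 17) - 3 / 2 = -35690938 / 8581293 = -4.16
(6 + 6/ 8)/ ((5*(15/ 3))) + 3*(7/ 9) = 2.60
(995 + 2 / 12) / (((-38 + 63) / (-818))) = -2442139 / 75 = -32561.85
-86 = -86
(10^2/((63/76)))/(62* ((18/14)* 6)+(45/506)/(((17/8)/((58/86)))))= 175695850/696628917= 0.25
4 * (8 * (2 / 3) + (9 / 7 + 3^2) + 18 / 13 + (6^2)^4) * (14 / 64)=229269905 / 156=1469678.88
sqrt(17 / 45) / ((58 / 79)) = 79 *sqrt(85) / 870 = 0.84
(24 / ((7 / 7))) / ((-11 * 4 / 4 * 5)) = -24 / 55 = -0.44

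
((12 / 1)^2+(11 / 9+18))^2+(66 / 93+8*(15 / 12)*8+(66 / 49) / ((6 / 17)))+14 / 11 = 36173492840 / 1353429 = 26727.29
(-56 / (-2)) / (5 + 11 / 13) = 91 / 19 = 4.79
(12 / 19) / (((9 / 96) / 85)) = 10880 / 19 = 572.63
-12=-12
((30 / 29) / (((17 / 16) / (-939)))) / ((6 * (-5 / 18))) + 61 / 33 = 550.39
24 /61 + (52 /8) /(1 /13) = 84.89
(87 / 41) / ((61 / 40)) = 3480 / 2501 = 1.39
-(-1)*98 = 98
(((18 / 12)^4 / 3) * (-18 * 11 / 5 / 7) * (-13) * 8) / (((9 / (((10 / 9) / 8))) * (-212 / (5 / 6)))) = -715 / 11872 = -0.06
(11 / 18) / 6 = 11 / 108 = 0.10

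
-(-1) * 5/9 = 5/9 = 0.56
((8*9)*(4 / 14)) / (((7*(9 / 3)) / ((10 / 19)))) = 480 / 931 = 0.52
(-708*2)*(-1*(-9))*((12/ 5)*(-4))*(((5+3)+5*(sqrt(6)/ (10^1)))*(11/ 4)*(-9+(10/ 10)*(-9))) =-242237952/ 5 - 15139872*sqrt(6)/ 5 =-55864582.63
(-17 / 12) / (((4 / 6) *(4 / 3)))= -51 / 32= -1.59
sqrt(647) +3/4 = 26.19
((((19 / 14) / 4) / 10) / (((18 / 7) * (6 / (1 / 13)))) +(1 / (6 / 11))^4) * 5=3806717 / 67392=56.49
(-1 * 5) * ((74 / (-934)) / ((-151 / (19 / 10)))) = -703 / 141034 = -0.00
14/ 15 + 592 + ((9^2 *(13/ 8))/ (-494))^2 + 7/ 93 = 593.08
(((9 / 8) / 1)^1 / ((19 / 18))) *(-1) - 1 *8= -689 / 76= -9.07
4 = 4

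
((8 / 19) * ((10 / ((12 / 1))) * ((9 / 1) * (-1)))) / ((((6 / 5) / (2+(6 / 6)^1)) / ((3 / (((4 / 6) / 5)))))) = -3375 / 19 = -177.63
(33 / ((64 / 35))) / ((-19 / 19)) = -1155 / 64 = -18.05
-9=-9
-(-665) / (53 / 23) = 15295 / 53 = 288.58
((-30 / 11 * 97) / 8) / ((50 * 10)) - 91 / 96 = -26771 / 26400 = -1.01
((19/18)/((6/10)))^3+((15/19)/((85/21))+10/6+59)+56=6220620757/50860872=122.31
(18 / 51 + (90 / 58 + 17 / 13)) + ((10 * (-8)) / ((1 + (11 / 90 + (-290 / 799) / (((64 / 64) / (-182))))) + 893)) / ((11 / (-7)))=15894917195972 / 4867711247971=3.27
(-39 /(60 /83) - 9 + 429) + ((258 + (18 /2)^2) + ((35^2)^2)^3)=3379220508056641330.05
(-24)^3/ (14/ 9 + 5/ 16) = -1990656/ 269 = -7400.21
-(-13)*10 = 130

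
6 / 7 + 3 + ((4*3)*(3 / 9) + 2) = 69 / 7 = 9.86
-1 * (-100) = 100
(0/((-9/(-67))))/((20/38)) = 0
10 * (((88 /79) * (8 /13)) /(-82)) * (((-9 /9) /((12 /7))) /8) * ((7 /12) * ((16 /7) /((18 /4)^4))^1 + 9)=136452470 /2486376243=0.05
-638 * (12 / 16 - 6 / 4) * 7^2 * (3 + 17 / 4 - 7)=46893 / 8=5861.62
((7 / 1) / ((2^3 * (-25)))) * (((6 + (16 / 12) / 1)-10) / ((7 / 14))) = 14 / 75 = 0.19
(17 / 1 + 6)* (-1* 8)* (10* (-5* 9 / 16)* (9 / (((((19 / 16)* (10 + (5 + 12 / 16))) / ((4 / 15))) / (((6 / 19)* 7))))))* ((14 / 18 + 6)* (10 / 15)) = 7183360 / 1083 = 6632.83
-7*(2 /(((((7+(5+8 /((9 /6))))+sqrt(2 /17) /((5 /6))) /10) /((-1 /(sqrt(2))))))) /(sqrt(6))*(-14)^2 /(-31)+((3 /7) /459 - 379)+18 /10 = -2019901 /5355 - 37901500*sqrt(3) /4450639+154350*sqrt(102) /4450639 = -391.60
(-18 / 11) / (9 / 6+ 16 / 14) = -252 / 407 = -0.62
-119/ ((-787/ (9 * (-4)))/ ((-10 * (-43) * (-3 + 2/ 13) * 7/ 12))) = 39759090/ 10231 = 3886.14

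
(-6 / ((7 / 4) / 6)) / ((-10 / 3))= 216 / 35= 6.17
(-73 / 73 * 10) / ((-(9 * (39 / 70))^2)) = 49000 / 123201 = 0.40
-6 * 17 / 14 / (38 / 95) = -255 / 14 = -18.21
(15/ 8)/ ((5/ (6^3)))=81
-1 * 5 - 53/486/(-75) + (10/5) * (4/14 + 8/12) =-789379/255150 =-3.09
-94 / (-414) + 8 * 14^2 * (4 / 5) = 1298539 / 1035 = 1254.63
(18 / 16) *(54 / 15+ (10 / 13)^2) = 15939 / 3380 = 4.72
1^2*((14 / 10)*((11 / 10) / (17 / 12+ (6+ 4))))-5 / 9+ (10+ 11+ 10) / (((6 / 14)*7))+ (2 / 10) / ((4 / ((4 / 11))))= 3367303 / 339075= 9.93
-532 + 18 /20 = -5311 /10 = -531.10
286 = 286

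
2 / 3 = 0.67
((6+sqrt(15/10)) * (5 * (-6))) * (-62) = 930 * sqrt(6)+11160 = 13438.03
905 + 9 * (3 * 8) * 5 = 1985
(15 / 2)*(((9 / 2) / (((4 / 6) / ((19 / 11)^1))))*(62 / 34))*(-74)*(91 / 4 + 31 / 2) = -79435485 / 176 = -451337.98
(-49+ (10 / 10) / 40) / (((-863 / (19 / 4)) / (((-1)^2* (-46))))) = -856083 / 69040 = -12.40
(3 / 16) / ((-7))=-3 / 112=-0.03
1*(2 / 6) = 1 / 3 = 0.33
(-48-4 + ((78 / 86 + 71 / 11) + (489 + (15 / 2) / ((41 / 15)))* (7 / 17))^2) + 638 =19399187999984105 / 434758247044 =44620.63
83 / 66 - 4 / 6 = 13 / 22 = 0.59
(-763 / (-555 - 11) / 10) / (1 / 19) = 2.56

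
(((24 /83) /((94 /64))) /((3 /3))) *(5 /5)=768 /3901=0.20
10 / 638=5 / 319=0.02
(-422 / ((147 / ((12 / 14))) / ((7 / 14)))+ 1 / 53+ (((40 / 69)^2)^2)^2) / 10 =-11196243705641960743 / 93403406487382647390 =-0.12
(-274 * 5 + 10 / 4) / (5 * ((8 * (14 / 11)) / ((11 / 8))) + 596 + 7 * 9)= -330935 / 168438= -1.96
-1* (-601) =601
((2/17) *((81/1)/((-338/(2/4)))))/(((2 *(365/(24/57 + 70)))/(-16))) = 433512/19924255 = 0.02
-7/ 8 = -0.88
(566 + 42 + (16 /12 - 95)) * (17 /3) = 26231 /9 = 2914.56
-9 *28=-252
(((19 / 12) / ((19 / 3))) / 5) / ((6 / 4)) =1 / 30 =0.03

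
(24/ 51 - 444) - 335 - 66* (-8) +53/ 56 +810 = 533517/ 952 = 560.42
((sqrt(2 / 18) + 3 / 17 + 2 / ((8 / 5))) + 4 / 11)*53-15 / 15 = 250301 / 2244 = 111.54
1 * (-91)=-91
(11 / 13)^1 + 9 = 128 / 13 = 9.85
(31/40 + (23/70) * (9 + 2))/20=1229/5600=0.22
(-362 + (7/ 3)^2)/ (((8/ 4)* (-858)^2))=-3209/ 13250952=-0.00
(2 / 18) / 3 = 1 / 27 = 0.04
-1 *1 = -1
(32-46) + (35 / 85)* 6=-196 / 17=-11.53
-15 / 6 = -5 / 2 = -2.50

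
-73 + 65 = -8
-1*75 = -75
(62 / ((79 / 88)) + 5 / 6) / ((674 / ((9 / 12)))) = 33131 / 425968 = 0.08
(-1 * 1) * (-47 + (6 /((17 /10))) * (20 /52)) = 10087 /221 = 45.64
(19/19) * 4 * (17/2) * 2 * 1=68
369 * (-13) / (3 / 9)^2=-43173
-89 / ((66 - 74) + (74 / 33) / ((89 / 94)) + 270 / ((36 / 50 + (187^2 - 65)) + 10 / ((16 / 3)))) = 1824867917367 / 115312418260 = 15.83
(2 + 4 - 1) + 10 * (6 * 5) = 305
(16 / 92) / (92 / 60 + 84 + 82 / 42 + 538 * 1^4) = 35 / 125879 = 0.00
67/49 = 1.37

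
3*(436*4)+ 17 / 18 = 94193 / 18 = 5232.94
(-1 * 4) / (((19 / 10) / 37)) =-1480 / 19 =-77.89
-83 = -83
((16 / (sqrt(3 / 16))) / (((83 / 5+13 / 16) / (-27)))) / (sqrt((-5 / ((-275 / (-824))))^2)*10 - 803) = 33792*sqrt(3) / 667247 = 0.09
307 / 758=0.41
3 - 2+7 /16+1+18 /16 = 57 /16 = 3.56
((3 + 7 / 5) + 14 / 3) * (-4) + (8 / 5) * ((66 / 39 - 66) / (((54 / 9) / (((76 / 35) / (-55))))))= -404832 / 11375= -35.59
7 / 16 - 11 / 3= -3.23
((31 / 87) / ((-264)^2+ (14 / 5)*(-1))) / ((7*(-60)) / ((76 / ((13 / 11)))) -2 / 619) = -20052505 / 25628179729326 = -0.00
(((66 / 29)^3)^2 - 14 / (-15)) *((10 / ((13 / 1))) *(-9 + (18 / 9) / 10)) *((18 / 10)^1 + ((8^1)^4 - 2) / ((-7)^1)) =2241423993847344944 / 4059669165825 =552119.87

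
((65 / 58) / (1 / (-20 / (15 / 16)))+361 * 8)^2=62088678976 / 7569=8203022.72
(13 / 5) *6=15.60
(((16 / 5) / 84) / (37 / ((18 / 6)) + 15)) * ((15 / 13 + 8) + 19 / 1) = 732 / 18655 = 0.04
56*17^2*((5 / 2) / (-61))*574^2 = -13330598960 / 61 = -218534409.18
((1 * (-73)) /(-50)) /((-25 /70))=-511 /125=-4.09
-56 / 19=-2.95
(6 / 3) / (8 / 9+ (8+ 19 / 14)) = 252 / 1291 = 0.20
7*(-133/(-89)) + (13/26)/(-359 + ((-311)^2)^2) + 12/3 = 14.46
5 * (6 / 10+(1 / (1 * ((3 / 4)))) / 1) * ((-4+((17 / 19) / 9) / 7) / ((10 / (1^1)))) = -138359 / 35910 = -3.85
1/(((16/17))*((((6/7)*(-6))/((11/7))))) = -187/576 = -0.32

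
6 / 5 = 1.20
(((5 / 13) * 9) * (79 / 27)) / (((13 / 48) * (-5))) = -1264 / 169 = -7.48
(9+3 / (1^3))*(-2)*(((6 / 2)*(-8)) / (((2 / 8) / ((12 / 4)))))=6912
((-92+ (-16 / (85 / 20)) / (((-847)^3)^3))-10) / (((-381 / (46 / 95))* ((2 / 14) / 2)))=35792135712385420941188308185688 / 19721963708893409922151851403515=1.81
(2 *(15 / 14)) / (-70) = -3 / 98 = -0.03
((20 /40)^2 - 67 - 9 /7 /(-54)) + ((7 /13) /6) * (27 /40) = -66.67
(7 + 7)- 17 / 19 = 249 / 19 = 13.11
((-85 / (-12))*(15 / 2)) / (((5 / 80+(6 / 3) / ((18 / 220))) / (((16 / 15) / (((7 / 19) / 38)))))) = 5891520 / 24703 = 238.49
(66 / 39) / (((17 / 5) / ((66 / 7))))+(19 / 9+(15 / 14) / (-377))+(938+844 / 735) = 26736024061 / 28263690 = 945.95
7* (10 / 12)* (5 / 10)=35 / 12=2.92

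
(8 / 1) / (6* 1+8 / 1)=4 / 7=0.57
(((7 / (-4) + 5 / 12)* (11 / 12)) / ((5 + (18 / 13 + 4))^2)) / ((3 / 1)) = -1859 / 492075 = -0.00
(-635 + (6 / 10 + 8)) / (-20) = 783 / 25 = 31.32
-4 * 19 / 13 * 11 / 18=-3.57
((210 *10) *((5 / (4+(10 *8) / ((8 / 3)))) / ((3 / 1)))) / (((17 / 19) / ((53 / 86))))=881125 / 12427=70.90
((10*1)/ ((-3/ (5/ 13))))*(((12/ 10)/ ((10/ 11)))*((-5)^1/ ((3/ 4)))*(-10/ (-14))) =2200/ 273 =8.06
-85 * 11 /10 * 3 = -561 /2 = -280.50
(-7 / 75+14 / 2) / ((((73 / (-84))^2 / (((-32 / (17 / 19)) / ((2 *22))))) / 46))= -8518605312 / 24913075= -341.93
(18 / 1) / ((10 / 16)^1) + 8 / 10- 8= 108 / 5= 21.60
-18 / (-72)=0.25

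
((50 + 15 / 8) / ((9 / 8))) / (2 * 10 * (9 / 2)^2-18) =415 / 3483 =0.12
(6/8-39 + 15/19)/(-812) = 2847/61712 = 0.05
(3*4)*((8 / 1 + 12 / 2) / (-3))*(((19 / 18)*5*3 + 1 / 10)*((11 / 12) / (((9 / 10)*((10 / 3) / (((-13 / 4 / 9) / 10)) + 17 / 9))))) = 956956 / 95211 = 10.05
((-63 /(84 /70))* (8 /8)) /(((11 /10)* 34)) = -525 /374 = -1.40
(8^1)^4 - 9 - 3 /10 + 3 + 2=40917 /10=4091.70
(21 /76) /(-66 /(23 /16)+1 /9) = -4347 /720556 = -0.01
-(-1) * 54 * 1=54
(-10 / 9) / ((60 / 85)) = -1.57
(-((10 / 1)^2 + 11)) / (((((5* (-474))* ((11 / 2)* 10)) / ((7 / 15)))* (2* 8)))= 259 / 10428000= 0.00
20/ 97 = 0.21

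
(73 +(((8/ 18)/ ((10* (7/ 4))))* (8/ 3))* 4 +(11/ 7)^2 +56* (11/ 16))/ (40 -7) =1511399/ 436590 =3.46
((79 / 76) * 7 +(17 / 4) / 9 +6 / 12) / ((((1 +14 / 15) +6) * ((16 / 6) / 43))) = 86645 / 5168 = 16.77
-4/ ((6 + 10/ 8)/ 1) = -16/ 29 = -0.55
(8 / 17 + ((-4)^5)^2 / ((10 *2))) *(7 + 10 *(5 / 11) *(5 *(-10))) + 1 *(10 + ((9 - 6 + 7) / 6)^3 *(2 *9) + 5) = -32393935447 / 2805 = -11548640.09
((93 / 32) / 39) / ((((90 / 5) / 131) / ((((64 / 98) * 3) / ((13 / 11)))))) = 44671 / 49686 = 0.90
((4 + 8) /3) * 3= 12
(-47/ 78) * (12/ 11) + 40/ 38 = 0.40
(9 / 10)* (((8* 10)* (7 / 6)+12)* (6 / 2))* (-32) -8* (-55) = -43304 / 5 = -8660.80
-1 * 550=-550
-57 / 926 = -0.06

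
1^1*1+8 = 9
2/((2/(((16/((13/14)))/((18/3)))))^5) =1101463552/90224199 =12.21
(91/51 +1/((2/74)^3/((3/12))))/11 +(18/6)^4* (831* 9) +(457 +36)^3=270245160931/2244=120430107.37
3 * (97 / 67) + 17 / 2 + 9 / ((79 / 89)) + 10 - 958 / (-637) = 232551849 / 6743282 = 34.49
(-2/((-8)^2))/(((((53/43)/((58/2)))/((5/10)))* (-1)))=1247/3392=0.37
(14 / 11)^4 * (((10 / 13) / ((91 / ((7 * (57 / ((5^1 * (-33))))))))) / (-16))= 91238 / 27217619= 0.00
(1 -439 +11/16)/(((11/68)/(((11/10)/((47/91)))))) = -5757.64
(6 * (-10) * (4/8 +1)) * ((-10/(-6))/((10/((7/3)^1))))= -35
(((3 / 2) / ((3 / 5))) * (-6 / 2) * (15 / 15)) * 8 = -60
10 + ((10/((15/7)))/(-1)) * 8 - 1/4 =-331/12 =-27.58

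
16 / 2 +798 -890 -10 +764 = 670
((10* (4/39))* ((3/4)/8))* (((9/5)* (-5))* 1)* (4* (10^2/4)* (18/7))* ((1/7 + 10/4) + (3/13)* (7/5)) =-5465475/8281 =-660.00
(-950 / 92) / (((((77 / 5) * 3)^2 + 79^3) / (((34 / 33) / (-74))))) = 10625 / 36594620304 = 0.00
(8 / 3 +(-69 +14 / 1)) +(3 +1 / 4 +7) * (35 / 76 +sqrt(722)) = -43423 / 912 +779 * sqrt(2) / 4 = 227.81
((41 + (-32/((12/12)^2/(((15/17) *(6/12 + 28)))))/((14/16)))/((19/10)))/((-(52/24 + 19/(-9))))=18820980/2261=8324.18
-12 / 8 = -3 / 2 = -1.50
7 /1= 7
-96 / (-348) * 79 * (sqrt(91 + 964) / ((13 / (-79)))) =-49928 * sqrt(1055) / 377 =-4301.59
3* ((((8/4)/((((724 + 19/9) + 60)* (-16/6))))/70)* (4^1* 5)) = -81/99050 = -0.00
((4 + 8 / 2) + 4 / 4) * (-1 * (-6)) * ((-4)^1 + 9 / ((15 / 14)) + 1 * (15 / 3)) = 2538 / 5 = 507.60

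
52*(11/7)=572/7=81.71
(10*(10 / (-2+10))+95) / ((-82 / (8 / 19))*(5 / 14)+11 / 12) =-18060 / 11531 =-1.57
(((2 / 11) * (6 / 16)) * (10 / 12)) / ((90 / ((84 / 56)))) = 1 / 1056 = 0.00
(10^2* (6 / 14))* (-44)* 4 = -52800 / 7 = -7542.86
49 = 49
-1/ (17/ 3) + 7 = 116/ 17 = 6.82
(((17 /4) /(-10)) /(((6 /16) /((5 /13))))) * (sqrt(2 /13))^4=-68 /6591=-0.01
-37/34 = -1.09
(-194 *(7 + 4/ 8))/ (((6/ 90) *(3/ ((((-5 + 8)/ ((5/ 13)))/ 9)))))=-6305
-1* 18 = -18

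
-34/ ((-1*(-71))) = -34/ 71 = -0.48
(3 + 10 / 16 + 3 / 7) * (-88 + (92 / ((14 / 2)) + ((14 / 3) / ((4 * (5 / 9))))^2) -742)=-129097851 / 39200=-3293.31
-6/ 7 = -0.86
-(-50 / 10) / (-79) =-5 / 79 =-0.06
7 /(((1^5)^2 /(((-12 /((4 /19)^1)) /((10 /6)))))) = -1197 /5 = -239.40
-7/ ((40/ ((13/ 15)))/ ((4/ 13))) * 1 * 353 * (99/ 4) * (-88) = 896973/ 25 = 35878.92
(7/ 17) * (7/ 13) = 49/ 221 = 0.22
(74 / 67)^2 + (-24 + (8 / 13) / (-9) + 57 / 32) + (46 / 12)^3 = 1777898027 / 50420448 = 35.26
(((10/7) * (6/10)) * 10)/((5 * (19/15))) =180/133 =1.35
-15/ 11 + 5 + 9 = 139/ 11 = 12.64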